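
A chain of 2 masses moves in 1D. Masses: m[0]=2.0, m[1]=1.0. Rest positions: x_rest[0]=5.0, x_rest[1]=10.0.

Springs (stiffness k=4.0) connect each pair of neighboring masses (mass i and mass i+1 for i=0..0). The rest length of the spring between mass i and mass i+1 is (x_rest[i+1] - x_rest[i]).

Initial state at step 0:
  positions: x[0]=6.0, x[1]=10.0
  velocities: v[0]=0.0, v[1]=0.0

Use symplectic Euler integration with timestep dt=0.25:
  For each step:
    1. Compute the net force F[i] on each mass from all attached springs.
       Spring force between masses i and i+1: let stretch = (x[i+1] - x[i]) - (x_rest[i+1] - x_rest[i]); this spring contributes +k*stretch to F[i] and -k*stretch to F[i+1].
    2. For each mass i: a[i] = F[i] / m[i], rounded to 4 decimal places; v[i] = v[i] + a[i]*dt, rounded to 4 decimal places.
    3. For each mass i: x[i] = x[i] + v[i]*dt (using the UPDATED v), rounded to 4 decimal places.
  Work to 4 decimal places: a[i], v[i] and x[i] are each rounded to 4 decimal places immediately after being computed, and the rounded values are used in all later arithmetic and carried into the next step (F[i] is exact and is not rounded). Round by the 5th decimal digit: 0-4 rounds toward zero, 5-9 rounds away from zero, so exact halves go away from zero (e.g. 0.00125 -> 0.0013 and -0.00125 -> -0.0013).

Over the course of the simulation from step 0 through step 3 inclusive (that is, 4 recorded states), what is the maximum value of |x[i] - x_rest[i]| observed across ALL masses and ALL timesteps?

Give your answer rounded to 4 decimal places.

Answer: 1.0665

Derivation:
Step 0: x=[6.0000 10.0000] v=[0.0000 0.0000]
Step 1: x=[5.8750 10.2500] v=[-0.5000 1.0000]
Step 2: x=[5.6719 10.6563] v=[-0.8125 1.6250]
Step 3: x=[5.4668 11.0665] v=[-0.8203 1.6406]
Max displacement = 1.0665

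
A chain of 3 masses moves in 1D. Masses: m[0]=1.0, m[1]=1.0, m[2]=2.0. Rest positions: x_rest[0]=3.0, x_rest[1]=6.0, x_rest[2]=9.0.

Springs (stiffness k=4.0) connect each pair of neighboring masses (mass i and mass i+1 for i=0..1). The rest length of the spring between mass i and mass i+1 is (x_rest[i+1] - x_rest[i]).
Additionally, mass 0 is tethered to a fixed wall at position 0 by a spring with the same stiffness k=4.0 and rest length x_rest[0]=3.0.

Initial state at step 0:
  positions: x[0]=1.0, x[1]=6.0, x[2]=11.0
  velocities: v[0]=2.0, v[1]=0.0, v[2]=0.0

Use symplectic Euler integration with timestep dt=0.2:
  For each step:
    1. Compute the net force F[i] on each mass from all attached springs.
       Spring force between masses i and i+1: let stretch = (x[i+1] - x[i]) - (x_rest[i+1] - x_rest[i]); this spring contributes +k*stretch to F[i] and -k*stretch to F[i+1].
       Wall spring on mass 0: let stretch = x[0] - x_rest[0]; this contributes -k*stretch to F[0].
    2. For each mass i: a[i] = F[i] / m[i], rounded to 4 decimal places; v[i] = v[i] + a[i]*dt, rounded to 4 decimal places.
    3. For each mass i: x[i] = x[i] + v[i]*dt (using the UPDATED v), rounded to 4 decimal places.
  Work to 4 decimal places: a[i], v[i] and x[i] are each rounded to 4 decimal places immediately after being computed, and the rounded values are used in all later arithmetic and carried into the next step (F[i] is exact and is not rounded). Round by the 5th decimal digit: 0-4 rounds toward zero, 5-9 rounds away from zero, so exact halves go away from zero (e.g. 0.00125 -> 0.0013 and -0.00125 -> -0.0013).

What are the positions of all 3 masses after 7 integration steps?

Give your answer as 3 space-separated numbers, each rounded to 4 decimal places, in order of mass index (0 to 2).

Step 0: x=[1.0000 6.0000 11.0000] v=[2.0000 0.0000 0.0000]
Step 1: x=[2.0400 6.0000 10.8400] v=[5.2000 0.0000 -0.8000]
Step 2: x=[3.3872 6.1408 10.5328] v=[6.7360 0.7040 -1.5360]
Step 3: x=[4.6330 6.5437 10.1142] v=[6.2291 2.0147 -2.0928]
Step 4: x=[5.4433 7.2122 9.6500] v=[4.0513 3.3425 -2.3210]
Step 5: x=[5.6657 7.9877 9.2308] v=[1.1118 3.8776 -2.0961]
Step 6: x=[5.3531 8.5906 8.9521] v=[-1.5632 3.0145 -1.3933]
Step 7: x=[4.7020 8.7333 8.8845] v=[-3.2557 0.7137 -0.3379]

Answer: 4.7020 8.7333 8.8845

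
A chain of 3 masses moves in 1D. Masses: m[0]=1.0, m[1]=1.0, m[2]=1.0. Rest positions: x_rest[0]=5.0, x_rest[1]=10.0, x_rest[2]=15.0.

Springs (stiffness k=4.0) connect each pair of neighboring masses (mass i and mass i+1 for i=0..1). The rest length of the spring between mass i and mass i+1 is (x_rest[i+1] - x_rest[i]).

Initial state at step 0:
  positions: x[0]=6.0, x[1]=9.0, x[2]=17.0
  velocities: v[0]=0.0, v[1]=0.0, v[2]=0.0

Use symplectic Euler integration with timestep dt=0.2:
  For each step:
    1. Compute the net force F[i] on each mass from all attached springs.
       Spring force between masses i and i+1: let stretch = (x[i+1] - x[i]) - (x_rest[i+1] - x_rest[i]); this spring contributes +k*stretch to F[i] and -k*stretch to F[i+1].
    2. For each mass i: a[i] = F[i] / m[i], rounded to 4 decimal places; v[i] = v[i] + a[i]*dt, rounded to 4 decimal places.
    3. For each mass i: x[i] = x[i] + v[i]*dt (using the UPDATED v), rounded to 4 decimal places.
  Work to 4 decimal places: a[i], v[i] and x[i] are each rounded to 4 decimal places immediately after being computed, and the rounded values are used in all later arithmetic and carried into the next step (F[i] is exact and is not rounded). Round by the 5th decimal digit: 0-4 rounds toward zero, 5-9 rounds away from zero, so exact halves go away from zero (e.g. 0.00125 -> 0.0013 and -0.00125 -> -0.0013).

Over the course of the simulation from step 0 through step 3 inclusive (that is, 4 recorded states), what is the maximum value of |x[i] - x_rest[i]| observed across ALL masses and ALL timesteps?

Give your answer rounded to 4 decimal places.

Step 0: x=[6.0000 9.0000 17.0000] v=[0.0000 0.0000 0.0000]
Step 1: x=[5.6800 9.8000 16.5200] v=[-1.6000 4.0000 -2.4000]
Step 2: x=[5.2192 11.0160 15.7648] v=[-2.3040 6.0800 -3.7760]
Step 3: x=[4.8859 12.0643 15.0498] v=[-1.6666 5.2416 -3.5750]
Max displacement = 2.0643

Answer: 2.0643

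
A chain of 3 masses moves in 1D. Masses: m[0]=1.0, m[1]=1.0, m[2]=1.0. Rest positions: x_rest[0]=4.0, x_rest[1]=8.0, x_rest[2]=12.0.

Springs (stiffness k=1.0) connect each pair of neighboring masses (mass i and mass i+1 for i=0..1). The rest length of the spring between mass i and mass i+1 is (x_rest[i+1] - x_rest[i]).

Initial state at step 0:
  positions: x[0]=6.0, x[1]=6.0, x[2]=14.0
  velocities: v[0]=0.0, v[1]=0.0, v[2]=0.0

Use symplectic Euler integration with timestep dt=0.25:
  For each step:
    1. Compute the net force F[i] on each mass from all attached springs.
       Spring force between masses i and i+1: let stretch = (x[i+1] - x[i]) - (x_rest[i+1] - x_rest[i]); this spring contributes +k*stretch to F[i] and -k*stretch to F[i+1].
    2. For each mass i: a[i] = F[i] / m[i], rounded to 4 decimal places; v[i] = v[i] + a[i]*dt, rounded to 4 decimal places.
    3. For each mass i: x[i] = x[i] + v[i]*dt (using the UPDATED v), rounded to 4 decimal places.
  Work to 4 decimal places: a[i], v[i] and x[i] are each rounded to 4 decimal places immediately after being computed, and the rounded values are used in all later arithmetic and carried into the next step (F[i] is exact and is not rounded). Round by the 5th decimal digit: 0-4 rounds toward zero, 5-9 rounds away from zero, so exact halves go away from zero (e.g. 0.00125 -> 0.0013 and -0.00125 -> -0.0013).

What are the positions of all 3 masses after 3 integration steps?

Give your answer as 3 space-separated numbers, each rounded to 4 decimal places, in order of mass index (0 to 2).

Answer: 4.7256 8.5489 12.7256

Derivation:
Step 0: x=[6.0000 6.0000 14.0000] v=[0.0000 0.0000 0.0000]
Step 1: x=[5.7500 6.5000 13.7500] v=[-1.0000 2.0000 -1.0000]
Step 2: x=[5.2969 7.4063 13.2969] v=[-1.8125 3.6250 -1.8125]
Step 3: x=[4.7256 8.5489 12.7256] v=[-2.2852 4.5703 -2.2852]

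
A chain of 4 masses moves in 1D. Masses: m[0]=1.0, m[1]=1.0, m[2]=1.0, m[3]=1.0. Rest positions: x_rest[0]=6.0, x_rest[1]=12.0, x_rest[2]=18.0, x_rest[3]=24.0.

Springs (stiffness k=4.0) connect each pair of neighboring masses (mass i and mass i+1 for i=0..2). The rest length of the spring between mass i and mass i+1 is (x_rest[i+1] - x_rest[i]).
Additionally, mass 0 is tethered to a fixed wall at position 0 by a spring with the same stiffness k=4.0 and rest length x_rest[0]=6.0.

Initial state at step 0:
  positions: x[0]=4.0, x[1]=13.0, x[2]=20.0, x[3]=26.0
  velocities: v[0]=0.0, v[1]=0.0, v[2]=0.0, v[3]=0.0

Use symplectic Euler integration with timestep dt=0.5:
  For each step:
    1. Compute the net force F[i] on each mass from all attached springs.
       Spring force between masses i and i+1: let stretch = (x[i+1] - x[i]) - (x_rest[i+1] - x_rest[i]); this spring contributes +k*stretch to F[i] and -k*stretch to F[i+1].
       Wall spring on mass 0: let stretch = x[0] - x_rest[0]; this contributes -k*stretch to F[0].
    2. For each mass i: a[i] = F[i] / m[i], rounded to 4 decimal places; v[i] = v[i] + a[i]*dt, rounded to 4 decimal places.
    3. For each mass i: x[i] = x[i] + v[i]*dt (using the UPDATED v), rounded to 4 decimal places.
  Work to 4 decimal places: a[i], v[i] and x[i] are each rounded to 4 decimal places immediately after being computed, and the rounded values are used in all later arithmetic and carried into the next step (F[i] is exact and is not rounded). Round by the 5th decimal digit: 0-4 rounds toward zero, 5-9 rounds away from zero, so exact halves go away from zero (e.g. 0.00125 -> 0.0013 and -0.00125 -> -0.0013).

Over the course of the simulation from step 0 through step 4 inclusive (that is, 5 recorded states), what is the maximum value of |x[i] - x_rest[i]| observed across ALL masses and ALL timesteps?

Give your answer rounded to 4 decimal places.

Step 0: x=[4.0000 13.0000 20.0000 26.0000] v=[0.0000 0.0000 0.0000 0.0000]
Step 1: x=[9.0000 11.0000 19.0000 26.0000] v=[10.0000 -4.0000 -2.0000 0.0000]
Step 2: x=[7.0000 15.0000 17.0000 25.0000] v=[-4.0000 8.0000 -4.0000 -2.0000]
Step 3: x=[6.0000 13.0000 21.0000 22.0000] v=[-2.0000 -4.0000 8.0000 -6.0000]
Step 4: x=[6.0000 12.0000 18.0000 24.0000] v=[0.0000 -2.0000 -6.0000 4.0000]
Max displacement = 3.0000

Answer: 3.0000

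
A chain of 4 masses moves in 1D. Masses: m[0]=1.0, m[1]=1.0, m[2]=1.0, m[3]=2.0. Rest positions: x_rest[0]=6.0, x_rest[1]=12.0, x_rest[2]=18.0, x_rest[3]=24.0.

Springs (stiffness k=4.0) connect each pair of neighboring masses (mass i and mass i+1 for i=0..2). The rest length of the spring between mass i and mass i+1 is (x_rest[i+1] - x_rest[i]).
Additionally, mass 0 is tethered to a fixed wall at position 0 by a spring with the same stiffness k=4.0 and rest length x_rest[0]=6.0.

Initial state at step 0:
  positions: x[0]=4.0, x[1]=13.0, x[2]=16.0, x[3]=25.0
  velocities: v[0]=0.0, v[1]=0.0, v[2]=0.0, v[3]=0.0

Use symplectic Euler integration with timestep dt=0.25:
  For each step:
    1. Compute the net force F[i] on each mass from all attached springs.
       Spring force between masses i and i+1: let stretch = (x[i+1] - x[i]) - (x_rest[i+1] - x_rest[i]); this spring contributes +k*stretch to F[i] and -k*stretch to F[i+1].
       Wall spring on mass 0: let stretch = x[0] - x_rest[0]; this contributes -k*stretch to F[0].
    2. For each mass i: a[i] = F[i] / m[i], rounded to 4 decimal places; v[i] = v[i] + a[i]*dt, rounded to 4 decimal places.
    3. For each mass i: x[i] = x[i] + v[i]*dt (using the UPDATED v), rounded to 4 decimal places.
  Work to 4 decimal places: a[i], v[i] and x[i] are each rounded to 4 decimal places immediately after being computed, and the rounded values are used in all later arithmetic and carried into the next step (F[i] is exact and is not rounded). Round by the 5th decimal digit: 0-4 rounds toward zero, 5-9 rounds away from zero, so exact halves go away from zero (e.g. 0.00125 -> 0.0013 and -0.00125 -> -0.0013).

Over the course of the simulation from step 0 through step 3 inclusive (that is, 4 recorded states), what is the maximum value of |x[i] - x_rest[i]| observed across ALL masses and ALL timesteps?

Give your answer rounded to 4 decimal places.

Step 0: x=[4.0000 13.0000 16.0000 25.0000] v=[0.0000 0.0000 0.0000 0.0000]
Step 1: x=[5.2500 11.5000 17.5000 24.6250] v=[5.0000 -6.0000 6.0000 -1.5000]
Step 2: x=[6.7500 9.9375 19.2813 24.1094] v=[6.0000 -6.2500 7.1250 -2.0625]
Step 3: x=[7.3594 9.9141 19.9336 23.7403] v=[2.4375 -0.0937 2.6093 -1.4766]
Max displacement = 2.0859

Answer: 2.0859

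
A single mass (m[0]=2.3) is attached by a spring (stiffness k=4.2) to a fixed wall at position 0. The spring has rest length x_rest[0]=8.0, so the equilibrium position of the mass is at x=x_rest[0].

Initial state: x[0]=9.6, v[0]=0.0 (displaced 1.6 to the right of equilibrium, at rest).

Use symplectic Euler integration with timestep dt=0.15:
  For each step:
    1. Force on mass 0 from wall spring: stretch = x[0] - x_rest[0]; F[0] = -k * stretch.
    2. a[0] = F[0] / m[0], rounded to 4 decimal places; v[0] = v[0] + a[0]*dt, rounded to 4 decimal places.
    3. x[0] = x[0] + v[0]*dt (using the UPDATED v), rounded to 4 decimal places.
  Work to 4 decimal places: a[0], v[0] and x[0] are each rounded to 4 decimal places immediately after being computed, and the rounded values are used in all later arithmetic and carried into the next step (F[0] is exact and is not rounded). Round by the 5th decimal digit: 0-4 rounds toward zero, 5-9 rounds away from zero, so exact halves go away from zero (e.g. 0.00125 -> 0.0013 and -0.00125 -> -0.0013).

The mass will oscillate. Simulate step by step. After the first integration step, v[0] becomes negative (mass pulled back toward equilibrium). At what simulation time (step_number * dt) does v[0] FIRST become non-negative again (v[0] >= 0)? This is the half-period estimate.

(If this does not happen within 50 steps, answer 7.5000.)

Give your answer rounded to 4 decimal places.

Step 0: x=[9.6000] v=[0.0000]
Step 1: x=[9.5343] v=[-0.4383]
Step 2: x=[9.4055] v=[-0.8586]
Step 3: x=[9.2190] v=[-1.2436]
Step 4: x=[8.9824] v=[-1.5775]
Step 5: x=[8.7054] v=[-1.8466]
Step 6: x=[8.3994] v=[-2.0398]
Step 7: x=[8.0770] v=[-2.1492]
Step 8: x=[7.7515] v=[-2.1703]
Step 9: x=[7.4362] v=[-2.1022]
Step 10: x=[7.1440] v=[-1.9478]
Step 11: x=[6.8870] v=[-1.7133]
Step 12: x=[6.6757] v=[-1.4084]
Step 13: x=[6.5188] v=[-1.0457]
Step 14: x=[6.4228] v=[-0.6400]
Step 15: x=[6.3916] v=[-0.2080]
Step 16: x=[6.4265] v=[0.2326]
First v>=0 after going negative at step 16, time=2.4000

Answer: 2.4000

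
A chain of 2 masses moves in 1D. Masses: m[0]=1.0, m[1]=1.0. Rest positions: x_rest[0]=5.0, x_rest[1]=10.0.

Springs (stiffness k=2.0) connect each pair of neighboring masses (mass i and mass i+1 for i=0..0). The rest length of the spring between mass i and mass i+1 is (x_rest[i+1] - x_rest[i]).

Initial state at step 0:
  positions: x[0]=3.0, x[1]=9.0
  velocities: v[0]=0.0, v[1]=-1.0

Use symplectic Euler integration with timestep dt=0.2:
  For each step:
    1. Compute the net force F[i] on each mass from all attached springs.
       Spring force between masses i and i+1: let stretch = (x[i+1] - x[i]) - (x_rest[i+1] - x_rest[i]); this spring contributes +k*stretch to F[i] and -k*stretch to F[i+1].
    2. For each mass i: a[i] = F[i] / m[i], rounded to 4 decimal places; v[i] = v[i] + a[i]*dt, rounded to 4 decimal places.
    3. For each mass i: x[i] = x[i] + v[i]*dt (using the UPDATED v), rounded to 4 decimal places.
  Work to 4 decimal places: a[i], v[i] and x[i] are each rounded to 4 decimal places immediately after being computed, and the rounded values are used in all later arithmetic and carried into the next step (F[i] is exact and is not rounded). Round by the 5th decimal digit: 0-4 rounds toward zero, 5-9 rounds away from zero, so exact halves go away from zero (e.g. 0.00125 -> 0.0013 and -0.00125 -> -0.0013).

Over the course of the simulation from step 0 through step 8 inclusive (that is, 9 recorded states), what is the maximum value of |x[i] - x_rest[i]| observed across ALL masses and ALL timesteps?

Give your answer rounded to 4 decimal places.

Answer: 2.7874

Derivation:
Step 0: x=[3.0000 9.0000] v=[0.0000 -1.0000]
Step 1: x=[3.0800 8.7200] v=[0.4000 -1.4000]
Step 2: x=[3.2112 8.3888] v=[0.6560 -1.6560]
Step 3: x=[3.3566 8.0434] v=[0.7270 -1.7270]
Step 4: x=[3.4769 7.7231] v=[0.6017 -1.6017]
Step 5: x=[3.5369 7.4631] v=[0.3002 -1.3002]
Step 6: x=[3.5110 7.2890] v=[-0.1293 -0.8707]
Step 7: x=[3.3874 7.2126] v=[-0.6181 -0.3819]
Step 8: x=[3.1698 7.2302] v=[-1.0880 0.0880]
Max displacement = 2.7874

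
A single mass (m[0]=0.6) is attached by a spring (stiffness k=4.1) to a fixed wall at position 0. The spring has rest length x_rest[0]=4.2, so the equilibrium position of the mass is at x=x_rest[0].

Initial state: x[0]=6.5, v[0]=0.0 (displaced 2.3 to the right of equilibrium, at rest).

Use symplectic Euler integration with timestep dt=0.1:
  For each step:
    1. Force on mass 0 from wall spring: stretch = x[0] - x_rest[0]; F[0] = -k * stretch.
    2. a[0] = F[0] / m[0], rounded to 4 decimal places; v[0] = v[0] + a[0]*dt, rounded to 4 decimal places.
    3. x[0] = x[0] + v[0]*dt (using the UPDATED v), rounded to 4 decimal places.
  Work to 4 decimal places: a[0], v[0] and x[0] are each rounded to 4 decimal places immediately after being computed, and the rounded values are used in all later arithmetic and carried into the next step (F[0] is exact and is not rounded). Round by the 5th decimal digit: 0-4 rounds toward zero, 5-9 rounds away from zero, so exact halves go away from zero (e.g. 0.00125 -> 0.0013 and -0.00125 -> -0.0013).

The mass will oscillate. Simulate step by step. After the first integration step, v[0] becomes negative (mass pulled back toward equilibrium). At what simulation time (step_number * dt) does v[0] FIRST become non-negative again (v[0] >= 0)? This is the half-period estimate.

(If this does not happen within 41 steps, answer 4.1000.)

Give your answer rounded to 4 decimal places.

Step 0: x=[6.5000] v=[0.0000]
Step 1: x=[6.3428] v=[-1.5717]
Step 2: x=[6.0392] v=[-3.0360]
Step 3: x=[5.6099] v=[-4.2928]
Step 4: x=[5.0843] v=[-5.2562]
Step 5: x=[4.4983] v=[-5.8605]
Step 6: x=[3.8919] v=[-6.0643]
Step 7: x=[3.3065] v=[-5.8538]
Step 8: x=[2.7822] v=[-5.2432]
Step 9: x=[2.3548] v=[-4.2744]
Step 10: x=[2.0535] v=[-3.0135]
Step 11: x=[1.8988] v=[-1.5467]
Step 12: x=[1.9014] v=[0.0258]
First v>=0 after going negative at step 12, time=1.2000

Answer: 1.2000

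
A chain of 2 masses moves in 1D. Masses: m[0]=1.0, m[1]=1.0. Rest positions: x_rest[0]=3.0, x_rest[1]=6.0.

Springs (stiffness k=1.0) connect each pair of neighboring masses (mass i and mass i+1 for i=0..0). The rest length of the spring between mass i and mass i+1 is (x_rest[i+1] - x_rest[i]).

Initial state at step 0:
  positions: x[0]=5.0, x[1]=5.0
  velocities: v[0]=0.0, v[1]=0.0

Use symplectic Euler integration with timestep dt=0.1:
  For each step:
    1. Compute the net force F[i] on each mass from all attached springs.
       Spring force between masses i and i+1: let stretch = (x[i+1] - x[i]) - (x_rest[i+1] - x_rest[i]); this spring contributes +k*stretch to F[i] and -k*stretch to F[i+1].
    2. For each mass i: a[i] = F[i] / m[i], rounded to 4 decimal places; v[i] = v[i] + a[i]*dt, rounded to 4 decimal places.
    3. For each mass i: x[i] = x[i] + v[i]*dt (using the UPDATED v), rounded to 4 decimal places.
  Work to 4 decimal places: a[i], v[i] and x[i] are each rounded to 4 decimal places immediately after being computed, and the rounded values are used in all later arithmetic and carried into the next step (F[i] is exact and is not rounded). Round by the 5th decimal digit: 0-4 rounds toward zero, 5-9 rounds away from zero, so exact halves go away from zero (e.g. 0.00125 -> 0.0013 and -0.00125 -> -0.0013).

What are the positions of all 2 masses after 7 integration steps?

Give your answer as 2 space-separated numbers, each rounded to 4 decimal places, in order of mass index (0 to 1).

Step 0: x=[5.0000 5.0000] v=[0.0000 0.0000]
Step 1: x=[4.9700 5.0300] v=[-0.3000 0.3000]
Step 2: x=[4.9106 5.0894] v=[-0.5940 0.5940]
Step 3: x=[4.8230 5.1770] v=[-0.8761 0.8761]
Step 4: x=[4.7089 5.2911] v=[-1.1407 1.1407]
Step 5: x=[4.5707 5.4294] v=[-1.3825 1.3825]
Step 6: x=[4.4110 5.5891] v=[-1.5966 1.5966]
Step 7: x=[4.2331 5.7670] v=[-1.7788 1.7788]

Answer: 4.2331 5.7670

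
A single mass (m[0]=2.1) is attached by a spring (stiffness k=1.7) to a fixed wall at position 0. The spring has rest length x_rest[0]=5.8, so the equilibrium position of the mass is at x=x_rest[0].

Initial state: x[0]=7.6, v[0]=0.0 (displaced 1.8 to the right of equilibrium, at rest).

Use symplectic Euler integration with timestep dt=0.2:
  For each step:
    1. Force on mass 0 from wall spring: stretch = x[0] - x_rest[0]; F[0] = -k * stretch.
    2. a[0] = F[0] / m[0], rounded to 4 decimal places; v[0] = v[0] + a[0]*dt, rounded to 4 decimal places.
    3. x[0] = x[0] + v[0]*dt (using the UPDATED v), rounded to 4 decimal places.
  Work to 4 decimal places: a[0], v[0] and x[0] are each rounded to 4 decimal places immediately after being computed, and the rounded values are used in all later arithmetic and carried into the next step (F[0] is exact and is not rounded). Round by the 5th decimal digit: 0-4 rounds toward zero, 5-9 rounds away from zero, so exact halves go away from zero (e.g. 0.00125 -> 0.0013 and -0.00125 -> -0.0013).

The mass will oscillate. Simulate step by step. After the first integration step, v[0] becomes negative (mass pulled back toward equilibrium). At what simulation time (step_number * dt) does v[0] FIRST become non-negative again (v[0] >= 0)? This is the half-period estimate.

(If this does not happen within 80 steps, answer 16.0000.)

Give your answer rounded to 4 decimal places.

Step 0: x=[7.6000] v=[0.0000]
Step 1: x=[7.5417] v=[-0.2914]
Step 2: x=[7.4270] v=[-0.5734]
Step 3: x=[7.2596] v=[-0.8368]
Step 4: x=[7.0450] v=[-1.0731]
Step 5: x=[6.7901] v=[-1.2747]
Step 6: x=[6.5031] v=[-1.4350]
Step 7: x=[6.1933] v=[-1.5488]
Step 8: x=[5.8708] v=[-1.6125]
Step 9: x=[5.5460] v=[-1.6240]
Step 10: x=[5.2294] v=[-1.5829]
Step 11: x=[4.9313] v=[-1.4905]
Step 12: x=[4.6613] v=[-1.3499]
Step 13: x=[4.4282] v=[-1.1655]
Step 14: x=[4.2395] v=[-0.9434]
Step 15: x=[4.1014] v=[-0.6907]
Step 16: x=[4.0183] v=[-0.4157]
Step 17: x=[3.9929] v=[-0.1272]
Step 18: x=[4.0260] v=[0.1654]
First v>=0 after going negative at step 18, time=3.6000

Answer: 3.6000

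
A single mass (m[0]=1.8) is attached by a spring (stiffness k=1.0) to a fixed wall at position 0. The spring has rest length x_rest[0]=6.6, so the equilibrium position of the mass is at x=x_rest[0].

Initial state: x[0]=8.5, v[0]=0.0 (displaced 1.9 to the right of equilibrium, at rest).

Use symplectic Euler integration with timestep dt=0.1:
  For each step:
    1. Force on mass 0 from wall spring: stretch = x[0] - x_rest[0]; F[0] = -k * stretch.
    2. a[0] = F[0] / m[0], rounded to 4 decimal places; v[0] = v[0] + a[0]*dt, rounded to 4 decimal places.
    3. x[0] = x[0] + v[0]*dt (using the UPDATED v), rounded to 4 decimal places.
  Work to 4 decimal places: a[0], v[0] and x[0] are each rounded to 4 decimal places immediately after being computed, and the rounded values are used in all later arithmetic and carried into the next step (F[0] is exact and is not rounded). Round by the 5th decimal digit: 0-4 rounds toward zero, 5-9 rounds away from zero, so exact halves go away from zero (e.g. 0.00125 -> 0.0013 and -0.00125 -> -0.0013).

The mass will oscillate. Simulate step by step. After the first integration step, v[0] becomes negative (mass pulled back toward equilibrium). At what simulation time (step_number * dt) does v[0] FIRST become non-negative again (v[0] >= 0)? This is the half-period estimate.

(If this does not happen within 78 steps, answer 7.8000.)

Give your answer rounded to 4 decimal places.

Answer: 4.3000

Derivation:
Step 0: x=[8.5000] v=[0.0000]
Step 1: x=[8.4894] v=[-0.1056]
Step 2: x=[8.4683] v=[-0.2106]
Step 3: x=[8.4369] v=[-0.3144]
Step 4: x=[8.3953] v=[-0.4165]
Step 5: x=[8.3437] v=[-0.5162]
Step 6: x=[8.2824] v=[-0.6131]
Step 7: x=[8.2117] v=[-0.7066]
Step 8: x=[8.1321] v=[-0.7961]
Step 9: x=[8.0440] v=[-0.8812]
Step 10: x=[7.9479] v=[-0.9614]
Step 11: x=[7.8443] v=[-1.0363]
Step 12: x=[7.7338] v=[-1.1054]
Step 13: x=[7.6170] v=[-1.1684]
Step 14: x=[7.4945] v=[-1.2249]
Step 15: x=[7.3670] v=[-1.2746]
Step 16: x=[7.2353] v=[-1.3172]
Step 17: x=[7.1001] v=[-1.3525]
Step 18: x=[6.9621] v=[-1.3803]
Step 19: x=[6.8221] v=[-1.4004]
Step 20: x=[6.6808] v=[-1.4127]
Step 21: x=[6.5391] v=[-1.4172]
Step 22: x=[6.3977] v=[-1.4138]
Step 23: x=[6.2574] v=[-1.4026]
Step 24: x=[6.1190] v=[-1.3836]
Step 25: x=[5.9833] v=[-1.3569]
Step 26: x=[5.8510] v=[-1.3226]
Step 27: x=[5.7229] v=[-1.2810]
Step 28: x=[5.5997] v=[-1.2323]
Step 29: x=[5.4820] v=[-1.1767]
Step 30: x=[5.3705] v=[-1.1146]
Step 31: x=[5.2659] v=[-1.0463]
Step 32: x=[5.1687] v=[-0.9722]
Step 33: x=[5.0794] v=[-0.8927]
Step 34: x=[4.9986] v=[-0.8082]
Step 35: x=[4.9267] v=[-0.7192]
Step 36: x=[4.8641] v=[-0.6262]
Step 37: x=[4.8111] v=[-0.5298]
Step 38: x=[4.7681] v=[-0.4304]
Step 39: x=[4.7352] v=[-0.3286]
Step 40: x=[4.7127] v=[-0.2250]
Step 41: x=[4.7007] v=[-0.1202]
Step 42: x=[4.6992] v=[-0.0147]
Step 43: x=[4.7083] v=[0.0909]
First v>=0 after going negative at step 43, time=4.3000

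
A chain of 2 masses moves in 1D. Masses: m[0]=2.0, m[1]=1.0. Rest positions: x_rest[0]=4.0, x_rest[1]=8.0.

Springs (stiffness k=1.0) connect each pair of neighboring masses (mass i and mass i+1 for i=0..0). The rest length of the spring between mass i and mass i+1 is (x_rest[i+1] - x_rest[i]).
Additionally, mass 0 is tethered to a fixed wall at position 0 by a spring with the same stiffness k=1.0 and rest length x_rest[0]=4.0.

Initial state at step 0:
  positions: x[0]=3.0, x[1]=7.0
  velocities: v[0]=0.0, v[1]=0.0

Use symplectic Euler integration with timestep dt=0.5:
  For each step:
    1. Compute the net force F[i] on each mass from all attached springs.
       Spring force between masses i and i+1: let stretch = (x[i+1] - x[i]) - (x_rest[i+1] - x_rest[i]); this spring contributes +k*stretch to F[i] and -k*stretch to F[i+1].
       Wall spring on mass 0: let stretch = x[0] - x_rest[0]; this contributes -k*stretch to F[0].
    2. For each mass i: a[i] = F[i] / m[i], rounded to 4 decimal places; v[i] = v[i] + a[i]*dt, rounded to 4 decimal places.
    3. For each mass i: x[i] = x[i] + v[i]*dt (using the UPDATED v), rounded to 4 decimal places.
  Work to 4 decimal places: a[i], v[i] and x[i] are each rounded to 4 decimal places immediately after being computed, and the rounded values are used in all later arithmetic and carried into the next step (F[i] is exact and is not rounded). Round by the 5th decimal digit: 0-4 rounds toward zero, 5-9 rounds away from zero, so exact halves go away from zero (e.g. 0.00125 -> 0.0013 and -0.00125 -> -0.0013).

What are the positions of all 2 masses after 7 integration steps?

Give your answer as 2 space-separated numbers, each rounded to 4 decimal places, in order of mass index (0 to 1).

Step 0: x=[3.0000 7.0000] v=[0.0000 0.0000]
Step 1: x=[3.1250 7.0000] v=[0.2500 0.0000]
Step 2: x=[3.3438 7.0313] v=[0.4375 0.0625]
Step 3: x=[3.6056 7.1407] v=[0.5235 0.2188]
Step 4: x=[3.8586 7.3664] v=[0.5059 0.4513]
Step 5: x=[4.0677 7.7151] v=[0.4182 0.6974]
Step 6: x=[4.2243 8.1520] v=[0.3131 0.8737]
Step 7: x=[4.3438 8.6070] v=[0.2390 0.9099]

Answer: 4.3438 8.6070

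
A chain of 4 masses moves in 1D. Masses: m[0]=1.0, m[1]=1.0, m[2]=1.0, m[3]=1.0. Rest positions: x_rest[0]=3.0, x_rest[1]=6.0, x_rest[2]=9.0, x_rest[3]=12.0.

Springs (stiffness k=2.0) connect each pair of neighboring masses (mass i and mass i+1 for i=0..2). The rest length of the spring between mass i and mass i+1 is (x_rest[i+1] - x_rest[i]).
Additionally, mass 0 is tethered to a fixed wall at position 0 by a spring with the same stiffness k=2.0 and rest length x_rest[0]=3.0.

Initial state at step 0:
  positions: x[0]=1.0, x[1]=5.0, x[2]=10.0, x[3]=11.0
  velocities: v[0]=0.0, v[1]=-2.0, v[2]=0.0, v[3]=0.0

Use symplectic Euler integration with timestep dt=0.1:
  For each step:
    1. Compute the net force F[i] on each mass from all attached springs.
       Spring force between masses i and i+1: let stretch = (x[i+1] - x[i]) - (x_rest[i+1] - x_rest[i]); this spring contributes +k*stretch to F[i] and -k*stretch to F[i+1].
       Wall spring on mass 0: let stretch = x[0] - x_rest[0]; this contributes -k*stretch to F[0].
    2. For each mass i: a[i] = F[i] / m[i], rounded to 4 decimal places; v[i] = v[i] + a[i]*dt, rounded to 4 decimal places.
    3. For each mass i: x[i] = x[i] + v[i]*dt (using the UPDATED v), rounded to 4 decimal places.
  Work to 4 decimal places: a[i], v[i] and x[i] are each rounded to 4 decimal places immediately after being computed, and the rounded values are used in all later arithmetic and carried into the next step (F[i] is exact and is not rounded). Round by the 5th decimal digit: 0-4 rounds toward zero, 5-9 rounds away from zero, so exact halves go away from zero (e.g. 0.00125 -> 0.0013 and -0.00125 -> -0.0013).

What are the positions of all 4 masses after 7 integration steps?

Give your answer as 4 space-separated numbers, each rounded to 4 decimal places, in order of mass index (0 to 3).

Answer: 2.2534 4.4190 8.0782 11.8359

Derivation:
Step 0: x=[1.0000 5.0000 10.0000 11.0000] v=[0.0000 -2.0000 0.0000 0.0000]
Step 1: x=[1.0600 4.8200 9.9200 11.0400] v=[0.6000 -1.8000 -0.8000 0.4000]
Step 2: x=[1.1740 4.6668 9.7604 11.1176] v=[1.1400 -1.5320 -1.5960 0.7760]
Step 3: x=[1.3344 4.5456 9.5261 11.2281] v=[1.6038 -1.2118 -2.3433 1.1046]
Step 4: x=[1.5323 4.4598 9.2262 11.3645] v=[1.9792 -0.8579 -2.9990 1.3642]
Step 5: x=[1.7581 4.4108 8.8737 11.5182] v=[2.2582 -0.4901 -3.5246 1.5365]
Step 6: x=[2.0018 4.3980 8.4849 11.6790] v=[2.4371 -0.1281 -3.8883 1.6076]
Step 7: x=[2.2534 4.4190 8.0782 11.8359] v=[2.5160 0.2100 -4.0669 1.5688]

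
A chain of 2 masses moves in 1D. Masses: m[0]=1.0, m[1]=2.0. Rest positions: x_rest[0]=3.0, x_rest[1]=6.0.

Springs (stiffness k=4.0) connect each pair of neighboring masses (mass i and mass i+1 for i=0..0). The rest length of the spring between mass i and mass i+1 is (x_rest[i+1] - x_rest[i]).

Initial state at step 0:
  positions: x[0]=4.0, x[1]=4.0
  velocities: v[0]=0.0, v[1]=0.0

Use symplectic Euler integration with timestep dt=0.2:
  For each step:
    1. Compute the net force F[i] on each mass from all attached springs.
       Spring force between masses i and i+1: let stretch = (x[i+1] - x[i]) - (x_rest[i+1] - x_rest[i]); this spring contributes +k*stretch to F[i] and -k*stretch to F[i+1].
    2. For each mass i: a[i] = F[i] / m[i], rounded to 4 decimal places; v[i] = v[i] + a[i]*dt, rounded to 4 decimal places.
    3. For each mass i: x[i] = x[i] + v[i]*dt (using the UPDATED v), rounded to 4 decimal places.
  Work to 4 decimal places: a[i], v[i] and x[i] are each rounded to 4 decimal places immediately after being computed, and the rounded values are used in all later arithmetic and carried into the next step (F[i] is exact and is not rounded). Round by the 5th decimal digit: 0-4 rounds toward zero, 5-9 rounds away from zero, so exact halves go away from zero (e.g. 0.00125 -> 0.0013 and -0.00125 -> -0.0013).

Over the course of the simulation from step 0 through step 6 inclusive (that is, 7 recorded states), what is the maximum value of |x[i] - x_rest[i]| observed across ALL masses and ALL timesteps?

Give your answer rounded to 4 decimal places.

Step 0: x=[4.0000 4.0000] v=[0.0000 0.0000]
Step 1: x=[3.5200 4.2400] v=[-2.4000 1.2000]
Step 2: x=[2.6752 4.6624] v=[-4.2240 2.1120]
Step 3: x=[1.6684 5.1658] v=[-5.0342 2.5171]
Step 4: x=[0.7411 5.6294] v=[-4.6363 2.3181]
Step 5: x=[0.1160 5.9420] v=[-3.1257 1.5628]
Step 6: x=[-0.0570 6.0285] v=[-0.8649 0.4324]
Max displacement = 3.0570

Answer: 3.0570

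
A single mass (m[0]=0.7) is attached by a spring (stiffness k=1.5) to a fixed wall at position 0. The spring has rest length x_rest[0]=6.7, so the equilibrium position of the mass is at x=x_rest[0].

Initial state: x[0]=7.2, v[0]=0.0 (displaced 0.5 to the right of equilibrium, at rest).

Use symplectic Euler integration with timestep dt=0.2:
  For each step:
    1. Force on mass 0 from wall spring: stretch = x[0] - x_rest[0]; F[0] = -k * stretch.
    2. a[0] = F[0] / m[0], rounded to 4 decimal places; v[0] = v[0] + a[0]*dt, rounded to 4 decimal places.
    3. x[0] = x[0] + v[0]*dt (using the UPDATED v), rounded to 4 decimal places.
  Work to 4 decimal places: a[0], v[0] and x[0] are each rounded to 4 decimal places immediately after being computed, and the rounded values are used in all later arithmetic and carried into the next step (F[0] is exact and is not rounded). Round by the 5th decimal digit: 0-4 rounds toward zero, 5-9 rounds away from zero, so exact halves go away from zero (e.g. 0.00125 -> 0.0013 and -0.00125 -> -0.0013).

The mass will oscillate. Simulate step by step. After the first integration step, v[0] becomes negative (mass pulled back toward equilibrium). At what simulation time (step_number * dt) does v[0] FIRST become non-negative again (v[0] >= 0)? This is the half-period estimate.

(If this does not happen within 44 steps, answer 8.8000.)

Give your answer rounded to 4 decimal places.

Answer: 2.2000

Derivation:
Step 0: x=[7.2000] v=[0.0000]
Step 1: x=[7.1571] v=[-0.2143]
Step 2: x=[7.0751] v=[-0.4102]
Step 3: x=[6.9609] v=[-0.5710]
Step 4: x=[6.8243] v=[-0.6828]
Step 5: x=[6.6771] v=[-0.7361]
Step 6: x=[6.5318] v=[-0.7263]
Step 7: x=[6.4010] v=[-0.6542]
Step 8: x=[6.2958] v=[-0.5261]
Step 9: x=[6.2252] v=[-0.3529]
Step 10: x=[6.1953] v=[-0.1494]
Step 11: x=[6.2087] v=[0.0669]
First v>=0 after going negative at step 11, time=2.2000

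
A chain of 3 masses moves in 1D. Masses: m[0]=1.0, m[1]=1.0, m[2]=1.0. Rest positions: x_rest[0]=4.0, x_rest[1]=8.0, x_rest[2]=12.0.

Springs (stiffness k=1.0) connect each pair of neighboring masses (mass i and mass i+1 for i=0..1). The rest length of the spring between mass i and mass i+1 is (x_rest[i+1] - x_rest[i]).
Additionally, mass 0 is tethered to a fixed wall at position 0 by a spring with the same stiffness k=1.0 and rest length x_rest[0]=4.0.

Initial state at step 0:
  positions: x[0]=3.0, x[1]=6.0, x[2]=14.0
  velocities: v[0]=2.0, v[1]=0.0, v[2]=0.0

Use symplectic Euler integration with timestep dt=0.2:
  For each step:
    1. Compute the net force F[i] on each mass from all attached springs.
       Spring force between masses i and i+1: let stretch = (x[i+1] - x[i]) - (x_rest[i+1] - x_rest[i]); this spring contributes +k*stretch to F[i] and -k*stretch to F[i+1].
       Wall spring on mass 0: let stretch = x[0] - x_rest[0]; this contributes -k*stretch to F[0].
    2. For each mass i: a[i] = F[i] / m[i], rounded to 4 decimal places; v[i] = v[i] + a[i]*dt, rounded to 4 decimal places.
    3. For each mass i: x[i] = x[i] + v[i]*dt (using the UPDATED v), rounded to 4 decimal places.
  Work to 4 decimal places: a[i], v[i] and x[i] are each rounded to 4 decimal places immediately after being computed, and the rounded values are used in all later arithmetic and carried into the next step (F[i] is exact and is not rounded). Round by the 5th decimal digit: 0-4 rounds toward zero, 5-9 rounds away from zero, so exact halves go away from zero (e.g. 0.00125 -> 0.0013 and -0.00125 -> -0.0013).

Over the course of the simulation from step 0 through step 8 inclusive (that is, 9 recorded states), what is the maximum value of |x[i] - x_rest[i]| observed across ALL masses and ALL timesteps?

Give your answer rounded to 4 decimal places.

Step 0: x=[3.0000 6.0000 14.0000] v=[2.0000 0.0000 0.0000]
Step 1: x=[3.4000 6.2000 13.8400] v=[2.0000 1.0000 -0.8000]
Step 2: x=[3.7760 6.5936 13.5344] v=[1.8800 1.9680 -1.5280]
Step 3: x=[4.1137 7.1521 13.1112] v=[1.6883 2.7926 -2.1162]
Step 4: x=[4.4083 7.8274 12.6096] v=[1.4732 3.3767 -2.5080]
Step 5: x=[4.6634 8.5573 12.0767] v=[1.2754 3.6493 -2.6644]
Step 6: x=[4.8877 9.2722 11.5630] v=[1.1215 3.5744 -2.5683]
Step 7: x=[5.0919 9.9033 11.1177] v=[1.0209 3.1557 -2.2265]
Step 8: x=[5.2849 10.3906 10.7838] v=[0.9648 2.4363 -1.6694]
Max displacement = 2.3906

Answer: 2.3906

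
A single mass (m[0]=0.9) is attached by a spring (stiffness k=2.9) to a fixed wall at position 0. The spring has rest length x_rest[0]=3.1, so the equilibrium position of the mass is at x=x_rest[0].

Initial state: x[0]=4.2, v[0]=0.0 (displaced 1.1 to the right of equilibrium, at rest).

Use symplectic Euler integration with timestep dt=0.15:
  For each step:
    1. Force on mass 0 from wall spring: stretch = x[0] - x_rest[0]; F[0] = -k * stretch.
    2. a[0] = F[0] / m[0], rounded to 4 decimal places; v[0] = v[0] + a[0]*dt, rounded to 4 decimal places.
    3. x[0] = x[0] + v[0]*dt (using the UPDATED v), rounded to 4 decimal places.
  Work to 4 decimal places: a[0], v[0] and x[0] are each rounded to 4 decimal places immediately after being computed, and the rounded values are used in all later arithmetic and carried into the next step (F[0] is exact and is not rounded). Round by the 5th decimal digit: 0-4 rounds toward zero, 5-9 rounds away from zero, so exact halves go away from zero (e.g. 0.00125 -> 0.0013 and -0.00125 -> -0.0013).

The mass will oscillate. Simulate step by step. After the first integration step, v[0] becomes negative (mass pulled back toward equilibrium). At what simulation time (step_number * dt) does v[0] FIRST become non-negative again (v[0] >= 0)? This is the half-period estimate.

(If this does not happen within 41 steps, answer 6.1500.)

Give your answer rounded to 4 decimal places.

Step 0: x=[4.2000] v=[0.0000]
Step 1: x=[4.1202] v=[-0.5317]
Step 2: x=[3.9665] v=[-1.0248]
Step 3: x=[3.7500] v=[-1.4436]
Step 4: x=[3.4863] v=[-1.7578]
Step 5: x=[3.1946] v=[-1.9445]
Step 6: x=[2.8961] v=[-1.9902]
Step 7: x=[2.6123] v=[-1.8917]
Step 8: x=[2.3639] v=[-1.6560]
Step 9: x=[2.1689] v=[-1.3002]
Step 10: x=[2.0414] v=[-0.8502]
Step 11: x=[1.9906] v=[-0.3386]
Step 12: x=[2.0202] v=[0.1976]
First v>=0 after going negative at step 12, time=1.8000

Answer: 1.8000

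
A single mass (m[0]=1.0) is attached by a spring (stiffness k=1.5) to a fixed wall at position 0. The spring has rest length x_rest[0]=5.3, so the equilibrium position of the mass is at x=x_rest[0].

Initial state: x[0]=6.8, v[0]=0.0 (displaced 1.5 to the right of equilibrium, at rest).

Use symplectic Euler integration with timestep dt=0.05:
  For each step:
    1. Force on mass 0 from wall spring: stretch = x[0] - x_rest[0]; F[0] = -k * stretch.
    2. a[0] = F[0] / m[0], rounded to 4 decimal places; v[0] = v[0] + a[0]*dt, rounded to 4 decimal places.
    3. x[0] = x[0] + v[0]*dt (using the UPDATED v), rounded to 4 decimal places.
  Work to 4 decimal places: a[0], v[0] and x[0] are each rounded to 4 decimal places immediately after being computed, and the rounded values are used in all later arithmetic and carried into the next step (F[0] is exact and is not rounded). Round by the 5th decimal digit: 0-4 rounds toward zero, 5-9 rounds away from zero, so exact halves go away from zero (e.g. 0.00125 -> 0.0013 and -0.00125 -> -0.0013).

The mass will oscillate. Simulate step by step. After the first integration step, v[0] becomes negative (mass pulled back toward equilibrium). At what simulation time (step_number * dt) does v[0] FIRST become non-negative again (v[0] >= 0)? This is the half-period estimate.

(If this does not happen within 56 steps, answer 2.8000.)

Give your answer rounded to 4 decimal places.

Answer: 2.6000

Derivation:
Step 0: x=[6.8000] v=[0.0000]
Step 1: x=[6.7944] v=[-0.1125]
Step 2: x=[6.7832] v=[-0.2246]
Step 3: x=[6.7664] v=[-0.3358]
Step 4: x=[6.7441] v=[-0.4458]
Step 5: x=[6.7164] v=[-0.5541]
Step 6: x=[6.6834] v=[-0.6603]
Step 7: x=[6.6452] v=[-0.7641]
Step 8: x=[6.6020] v=[-0.8650]
Step 9: x=[6.5539] v=[-0.9627]
Step 10: x=[6.5011] v=[-1.0567]
Step 11: x=[6.4438] v=[-1.1468]
Step 12: x=[6.3822] v=[-1.2326]
Step 13: x=[6.3165] v=[-1.3138]
Step 14: x=[6.2470] v=[-1.3900]
Step 15: x=[6.1740] v=[-1.4610]
Step 16: x=[6.0977] v=[-1.5266]
Step 17: x=[6.0184] v=[-1.5864]
Step 18: x=[5.9364] v=[-1.6403]
Step 19: x=[5.8520] v=[-1.6880]
Step 20: x=[5.7655] v=[-1.7294]
Step 21: x=[5.6773] v=[-1.7643]
Step 22: x=[5.5877] v=[-1.7926]
Step 23: x=[5.4970] v=[-1.8142]
Step 24: x=[5.4056] v=[-1.8290]
Step 25: x=[5.3138] v=[-1.8369]
Step 26: x=[5.2219] v=[-1.8379]
Step 27: x=[5.1303] v=[-1.8320]
Step 28: x=[5.0393] v=[-1.8193]
Step 29: x=[4.9493] v=[-1.7997]
Step 30: x=[4.8606] v=[-1.7734]
Step 31: x=[4.7736] v=[-1.7404]
Step 32: x=[4.6886] v=[-1.7009]
Step 33: x=[4.6059] v=[-1.6550]
Step 34: x=[4.5258] v=[-1.6029]
Step 35: x=[4.4486] v=[-1.5448]
Step 36: x=[4.3746] v=[-1.4809]
Step 37: x=[4.3040] v=[-1.4115]
Step 38: x=[4.2372] v=[-1.3368]
Step 39: x=[4.1743] v=[-1.2571]
Step 40: x=[4.1157] v=[-1.1727]
Step 41: x=[4.0615] v=[-1.0839]
Step 42: x=[4.0120] v=[-0.9910]
Step 43: x=[3.9673] v=[-0.8944]
Step 44: x=[3.9276] v=[-0.7944]
Step 45: x=[3.8930] v=[-0.6915]
Step 46: x=[3.8637] v=[-0.5860]
Step 47: x=[3.8398] v=[-0.4783]
Step 48: x=[3.8214] v=[-0.3688]
Step 49: x=[3.8085] v=[-0.2579]
Step 50: x=[3.8012] v=[-0.1460]
Step 51: x=[3.7995] v=[-0.0336]
Step 52: x=[3.8034] v=[0.0789]
First v>=0 after going negative at step 52, time=2.6000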